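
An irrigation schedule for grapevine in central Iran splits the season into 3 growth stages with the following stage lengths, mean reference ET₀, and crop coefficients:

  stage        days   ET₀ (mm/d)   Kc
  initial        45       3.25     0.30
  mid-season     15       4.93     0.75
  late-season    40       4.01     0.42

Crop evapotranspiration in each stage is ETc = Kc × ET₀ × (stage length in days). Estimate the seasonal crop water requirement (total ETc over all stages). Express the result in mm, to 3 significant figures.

167 mm

initial: 0.30 × 3.25 × 45 = 43.88 mm
mid-season: 0.75 × 4.93 × 15 = 55.46 mm
late-season: 0.42 × 4.01 × 40 = 67.37 mm
Seasonal total = 166.71 mm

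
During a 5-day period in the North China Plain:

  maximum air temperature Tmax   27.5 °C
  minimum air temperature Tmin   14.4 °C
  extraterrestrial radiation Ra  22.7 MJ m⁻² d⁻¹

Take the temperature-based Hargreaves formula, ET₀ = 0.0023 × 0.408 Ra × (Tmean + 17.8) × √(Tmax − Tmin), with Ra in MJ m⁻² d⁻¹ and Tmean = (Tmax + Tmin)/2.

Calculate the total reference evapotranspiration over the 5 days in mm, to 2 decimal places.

14.94 mm

Tmean = (27.5 + 14.4)/2 = 20.95 °C
0.408 Ra = 0.408 × 22.7 = 9.2616 mm/d equivalent
ET₀ = 0.0023 × 9.2616 × (20.95 + 17.8) × √13.1 = 0.0023 × 9.2616 × 38.75 × 3.6194 = 2.9876 mm/d
Over 5 days: 2.9876 × 5 = 14.938 mm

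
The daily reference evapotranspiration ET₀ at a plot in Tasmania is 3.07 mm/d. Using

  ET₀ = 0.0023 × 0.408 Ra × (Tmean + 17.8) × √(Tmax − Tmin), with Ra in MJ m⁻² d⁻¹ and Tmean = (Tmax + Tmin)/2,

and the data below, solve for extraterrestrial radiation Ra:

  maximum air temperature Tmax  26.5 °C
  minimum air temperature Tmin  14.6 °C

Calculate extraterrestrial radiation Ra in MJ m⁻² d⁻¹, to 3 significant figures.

24.7 MJ m⁻² d⁻¹

Tmean = (26.5+14.6)/2 = 20.55 °C; ΔT = 11.9
Ra = ET₀ / [0.0023 × 0.408 × (Tmean+17.8) × √ΔT]
   = 3.07 / (0.0023 × 0.408 × 38.35 × 3.4496) = 24.730 MJ m⁻² d⁻¹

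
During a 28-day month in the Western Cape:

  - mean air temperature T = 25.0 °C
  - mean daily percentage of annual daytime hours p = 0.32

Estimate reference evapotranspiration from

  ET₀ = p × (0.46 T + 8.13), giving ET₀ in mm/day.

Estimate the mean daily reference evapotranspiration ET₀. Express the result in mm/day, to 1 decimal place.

6.3 mm/day

ET₀ = 0.32 × (0.46 × 25.0 + 8.13) = 0.32 × 19.630 = 6.2816 mm/d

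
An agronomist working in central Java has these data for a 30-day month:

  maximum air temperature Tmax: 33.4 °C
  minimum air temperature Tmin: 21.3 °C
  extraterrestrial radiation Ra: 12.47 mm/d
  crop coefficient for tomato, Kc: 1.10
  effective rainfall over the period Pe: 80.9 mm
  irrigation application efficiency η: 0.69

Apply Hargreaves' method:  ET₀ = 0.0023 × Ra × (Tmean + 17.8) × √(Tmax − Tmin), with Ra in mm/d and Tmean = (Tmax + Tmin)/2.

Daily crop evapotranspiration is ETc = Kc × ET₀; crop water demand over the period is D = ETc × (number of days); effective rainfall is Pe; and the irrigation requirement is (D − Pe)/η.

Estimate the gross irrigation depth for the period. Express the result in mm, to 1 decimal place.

98.2 mm

Tmean = (33.4 + 21.3)/2 = 27.35 °C
ET₀ = 0.0023 × 12.47 × (27.35 + 17.8) × √12.1 = 0.0023 × 12.47 × 45.15 × 3.4785 = 4.5045 mm/d
ETc = Kc × ET₀ = 1.10 × 4.5045 = 4.9550 mm/d
Crop demand D = ETc × 30 d = 4.9550 × 30 = 148.650 mm
D − Pe = 148.650 − 80.9 = 67.750 mm
Gross irrigation = 67.750 / 0.69 = 98.188 mm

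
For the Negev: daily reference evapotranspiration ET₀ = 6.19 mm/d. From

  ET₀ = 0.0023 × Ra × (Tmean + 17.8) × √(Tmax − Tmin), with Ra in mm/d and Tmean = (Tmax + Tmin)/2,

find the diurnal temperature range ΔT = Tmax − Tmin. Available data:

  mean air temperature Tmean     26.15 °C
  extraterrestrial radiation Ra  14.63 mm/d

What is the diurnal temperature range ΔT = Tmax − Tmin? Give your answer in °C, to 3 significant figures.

17.5 °C

√ΔT = ET₀ / [0.0023 × Ra × (Tmean+17.8)] = 6.19 / (0.0023 × 14.63 × 43.95) = 4.1856
ΔT = 4.1856² = 17.519 °C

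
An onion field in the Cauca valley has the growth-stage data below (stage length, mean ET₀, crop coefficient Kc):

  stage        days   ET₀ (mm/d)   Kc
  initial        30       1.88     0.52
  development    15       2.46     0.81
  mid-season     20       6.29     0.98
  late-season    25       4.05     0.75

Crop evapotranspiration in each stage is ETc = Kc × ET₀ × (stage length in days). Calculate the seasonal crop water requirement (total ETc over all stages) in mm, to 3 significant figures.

initial: 0.52 × 1.88 × 30 = 29.33 mm
development: 0.81 × 2.46 × 15 = 29.89 mm
mid-season: 0.98 × 6.29 × 20 = 123.28 mm
late-season: 0.75 × 4.05 × 25 = 75.94 mm
Seasonal total = 258.44 mm

258 mm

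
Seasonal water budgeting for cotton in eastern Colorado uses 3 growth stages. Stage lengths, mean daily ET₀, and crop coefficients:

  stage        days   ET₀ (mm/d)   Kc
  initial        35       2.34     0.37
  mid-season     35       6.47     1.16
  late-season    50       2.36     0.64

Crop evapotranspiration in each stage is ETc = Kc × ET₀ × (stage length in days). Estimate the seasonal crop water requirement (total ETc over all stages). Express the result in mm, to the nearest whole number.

369 mm

initial: 0.37 × 2.34 × 35 = 30.30 mm
mid-season: 1.16 × 6.47 × 35 = 262.68 mm
late-season: 0.64 × 2.36 × 50 = 75.52 mm
Seasonal total = 368.50 mm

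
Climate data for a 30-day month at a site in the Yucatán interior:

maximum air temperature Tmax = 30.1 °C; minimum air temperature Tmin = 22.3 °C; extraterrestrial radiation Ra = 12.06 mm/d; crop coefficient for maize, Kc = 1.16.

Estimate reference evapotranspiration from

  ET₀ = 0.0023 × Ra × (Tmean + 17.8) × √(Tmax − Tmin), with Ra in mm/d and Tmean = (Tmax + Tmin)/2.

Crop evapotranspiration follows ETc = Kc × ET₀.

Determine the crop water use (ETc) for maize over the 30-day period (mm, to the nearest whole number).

Tmean = (30.1 + 22.3)/2 = 26.20 °C
ET₀ = 0.0023 × 12.06 × (26.20 + 17.8) × √7.8 = 0.0023 × 12.06 × 44.00 × 2.7928 = 3.4085 mm/d
ETc = Kc × ET₀ = 1.16 × 3.4085 = 3.9539 mm/d
Over 30 days: 3.9539 × 30 = 118.617 mm

119 mm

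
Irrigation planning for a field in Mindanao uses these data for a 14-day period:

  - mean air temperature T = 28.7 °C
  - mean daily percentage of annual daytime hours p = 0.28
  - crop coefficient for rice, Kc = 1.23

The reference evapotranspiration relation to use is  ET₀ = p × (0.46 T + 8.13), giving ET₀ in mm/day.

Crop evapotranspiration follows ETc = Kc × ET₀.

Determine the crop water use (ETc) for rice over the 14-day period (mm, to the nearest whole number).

ET₀ = 0.28 × (0.46 × 28.7 + 8.13) = 0.28 × 21.332 = 5.9730 mm/d
ETc = Kc × ET₀ = 1.23 × 5.9730 = 7.3468 mm/d
Over 14 days: 7.3468 × 14 = 102.855 mm

103 mm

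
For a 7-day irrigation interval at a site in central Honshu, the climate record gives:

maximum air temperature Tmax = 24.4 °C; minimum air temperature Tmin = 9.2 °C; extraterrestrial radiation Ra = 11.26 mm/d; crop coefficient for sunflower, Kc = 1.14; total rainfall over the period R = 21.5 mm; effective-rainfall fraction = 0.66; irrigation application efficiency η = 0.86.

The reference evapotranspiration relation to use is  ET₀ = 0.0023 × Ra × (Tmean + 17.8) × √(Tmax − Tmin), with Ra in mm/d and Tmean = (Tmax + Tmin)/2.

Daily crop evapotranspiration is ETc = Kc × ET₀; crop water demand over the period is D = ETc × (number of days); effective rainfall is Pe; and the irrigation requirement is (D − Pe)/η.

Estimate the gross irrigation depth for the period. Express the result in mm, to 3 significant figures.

Tmean = (24.4 + 9.2)/2 = 16.80 °C
ET₀ = 0.0023 × 11.26 × (16.80 + 17.8) × √15.2 = 0.0023 × 11.26 × 34.60 × 3.8987 = 3.4935 mm/d
ETc = Kc × ET₀ = 1.14 × 3.4935 = 3.9826 mm/d
Crop demand D = ETc × 7 d = 3.9826 × 7 = 27.878 mm
Pe = 0.66 × 21.5 = 14.190 mm
D − Pe = 27.878 − 14.190 = 13.688 mm
Gross irrigation = 13.688 / 0.86 = 15.916 mm

15.9 mm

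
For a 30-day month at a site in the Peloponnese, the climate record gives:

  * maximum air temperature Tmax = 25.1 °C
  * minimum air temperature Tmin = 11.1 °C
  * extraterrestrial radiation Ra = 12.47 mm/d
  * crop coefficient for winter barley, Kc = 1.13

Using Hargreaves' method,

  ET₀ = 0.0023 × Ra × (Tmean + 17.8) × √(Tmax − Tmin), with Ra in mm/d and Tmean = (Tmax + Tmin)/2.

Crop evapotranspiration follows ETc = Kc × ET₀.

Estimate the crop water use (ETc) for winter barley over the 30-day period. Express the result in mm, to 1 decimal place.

Tmean = (25.1 + 11.1)/2 = 18.10 °C
ET₀ = 0.0023 × 12.47 × (18.10 + 17.8) × √14.0 = 0.0023 × 12.47 × 35.90 × 3.7417 = 3.8526 mm/d
ETc = Kc × ET₀ = 1.13 × 3.8526 = 4.3534 mm/d
Over 30 days: 4.3534 × 30 = 130.602 mm

130.6 mm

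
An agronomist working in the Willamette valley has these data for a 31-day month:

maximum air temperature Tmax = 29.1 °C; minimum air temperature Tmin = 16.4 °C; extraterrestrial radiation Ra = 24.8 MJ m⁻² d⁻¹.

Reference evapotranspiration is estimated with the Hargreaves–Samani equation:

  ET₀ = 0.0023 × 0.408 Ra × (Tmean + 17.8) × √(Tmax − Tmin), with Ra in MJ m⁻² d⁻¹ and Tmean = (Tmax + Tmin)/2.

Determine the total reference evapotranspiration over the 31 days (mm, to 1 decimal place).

Tmean = (29.1 + 16.4)/2 = 22.75 °C
0.408 Ra = 0.408 × 24.8 = 10.1184 mm/d equivalent
ET₀ = 0.0023 × 10.1184 × (22.75 + 17.8) × √12.7 = 0.0023 × 10.1184 × 40.55 × 3.5637 = 3.3630 mm/d
Over 31 days: 3.3630 × 31 = 104.253 mm

104.3 mm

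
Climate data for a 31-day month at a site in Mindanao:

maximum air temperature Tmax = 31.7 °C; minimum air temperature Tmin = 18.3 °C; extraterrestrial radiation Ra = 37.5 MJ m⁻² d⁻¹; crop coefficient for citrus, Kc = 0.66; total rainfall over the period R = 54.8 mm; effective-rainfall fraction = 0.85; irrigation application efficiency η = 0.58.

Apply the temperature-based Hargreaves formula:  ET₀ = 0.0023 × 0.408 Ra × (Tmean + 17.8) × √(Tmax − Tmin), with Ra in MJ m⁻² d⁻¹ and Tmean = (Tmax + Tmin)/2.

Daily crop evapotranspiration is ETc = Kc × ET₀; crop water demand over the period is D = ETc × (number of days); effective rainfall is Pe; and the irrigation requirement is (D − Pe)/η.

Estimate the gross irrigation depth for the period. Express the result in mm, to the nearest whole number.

114 mm

Tmean = (31.7 + 18.3)/2 = 25.00 °C
0.408 Ra = 0.408 × 37.5 = 15.3000 mm/d equivalent
ET₀ = 0.0023 × 15.3000 × (25.00 + 17.8) × √13.4 = 0.0023 × 15.3000 × 42.80 × 3.6606 = 5.5133 mm/d
ETc = Kc × ET₀ = 0.66 × 5.5133 = 3.6388 mm/d
Crop demand D = ETc × 31 d = 3.6388 × 31 = 112.803 mm
Pe = 0.85 × 54.8 = 46.580 mm
D − Pe = 112.803 − 46.580 = 66.223 mm
Gross irrigation = 66.223 / 0.58 = 114.178 mm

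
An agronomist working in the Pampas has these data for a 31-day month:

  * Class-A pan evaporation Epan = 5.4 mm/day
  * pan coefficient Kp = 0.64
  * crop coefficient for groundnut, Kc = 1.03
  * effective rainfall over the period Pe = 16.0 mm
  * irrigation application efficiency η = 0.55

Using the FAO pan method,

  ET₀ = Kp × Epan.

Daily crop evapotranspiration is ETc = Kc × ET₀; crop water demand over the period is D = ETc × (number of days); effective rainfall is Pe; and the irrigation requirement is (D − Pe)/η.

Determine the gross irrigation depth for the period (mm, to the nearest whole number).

172 mm

ET₀ = 0.64 × 5.4 = 3.4560 mm/d
ETc = Kc × ET₀ = 1.03 × 3.4560 = 3.5597 mm/d
Crop demand D = ETc × 31 d = 3.5597 × 31 = 110.351 mm
D − Pe = 110.351 − 16.0 = 94.351 mm
Gross irrigation = 94.351 / 0.55 = 171.547 mm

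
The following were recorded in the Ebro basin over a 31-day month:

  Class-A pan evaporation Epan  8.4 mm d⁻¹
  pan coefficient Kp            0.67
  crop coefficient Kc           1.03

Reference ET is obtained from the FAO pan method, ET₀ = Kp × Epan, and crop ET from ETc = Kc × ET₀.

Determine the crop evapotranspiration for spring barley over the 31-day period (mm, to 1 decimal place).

179.7 mm

ET₀ = 0.67 × 8.4 = 5.6280 mm/d
ETc = Kc × ET₀ = 1.03 × 5.6280 = 5.7968 mm/d
Over 31 days: 5.7968 × 31 = 179.701 mm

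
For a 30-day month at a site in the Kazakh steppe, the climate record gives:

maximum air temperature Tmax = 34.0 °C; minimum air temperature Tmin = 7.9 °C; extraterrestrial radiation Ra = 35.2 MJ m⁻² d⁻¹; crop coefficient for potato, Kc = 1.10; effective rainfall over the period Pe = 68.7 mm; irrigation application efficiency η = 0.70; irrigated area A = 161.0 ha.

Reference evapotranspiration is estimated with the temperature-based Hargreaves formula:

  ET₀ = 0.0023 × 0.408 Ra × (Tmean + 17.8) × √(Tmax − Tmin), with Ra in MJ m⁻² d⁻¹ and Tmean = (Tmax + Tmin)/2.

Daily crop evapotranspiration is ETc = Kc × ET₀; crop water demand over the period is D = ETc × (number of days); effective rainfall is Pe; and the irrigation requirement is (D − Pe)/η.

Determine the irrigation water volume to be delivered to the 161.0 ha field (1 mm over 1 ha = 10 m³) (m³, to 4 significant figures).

338300 m³

Tmean = (34.0 + 7.9)/2 = 20.95 °C
0.408 Ra = 0.408 × 35.2 = 14.3616 mm/d equivalent
ET₀ = 0.0023 × 14.3616 × (20.95 + 17.8) × √26.1 = 0.0023 × 14.3616 × 38.75 × 5.1088 = 6.5391 mm/d
ETc = Kc × ET₀ = 1.10 × 6.5391 = 7.1930 mm/d
Crop demand D = ETc × 30 d = 7.1930 × 30 = 215.790 mm
D − Pe = 215.790 − 68.7 = 147.090 mm
Gross irrigation = 147.090 / 0.70 = 210.129 mm
Volume = 210.129 mm × 161.0 ha × 10 = 338307.7 m³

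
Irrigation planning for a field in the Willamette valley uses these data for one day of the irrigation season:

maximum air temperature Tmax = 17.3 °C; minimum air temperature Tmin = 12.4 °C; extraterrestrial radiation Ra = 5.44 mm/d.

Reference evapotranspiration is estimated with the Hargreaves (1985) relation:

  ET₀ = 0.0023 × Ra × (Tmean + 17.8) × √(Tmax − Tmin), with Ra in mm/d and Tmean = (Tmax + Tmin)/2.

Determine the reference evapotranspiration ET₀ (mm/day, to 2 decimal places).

0.90 mm/day

Tmean = (17.3 + 12.4)/2 = 14.85 °C
ET₀ = 0.0023 × 5.44 × (14.85 + 17.8) × √4.9 = 0.0023 × 5.44 × 32.65 × 2.2136 = 0.9043 mm/d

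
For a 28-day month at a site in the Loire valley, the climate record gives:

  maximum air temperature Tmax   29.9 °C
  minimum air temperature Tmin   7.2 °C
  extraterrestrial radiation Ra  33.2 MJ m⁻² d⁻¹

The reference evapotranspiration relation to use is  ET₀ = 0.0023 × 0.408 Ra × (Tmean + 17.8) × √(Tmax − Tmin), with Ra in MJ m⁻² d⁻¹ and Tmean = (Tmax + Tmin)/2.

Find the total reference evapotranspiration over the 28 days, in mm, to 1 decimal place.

151.1 mm

Tmean = (29.9 + 7.2)/2 = 18.55 °C
0.408 Ra = 0.408 × 33.2 = 13.5456 mm/d equivalent
ET₀ = 0.0023 × 13.5456 × (18.55 + 17.8) × √22.7 = 0.0023 × 13.5456 × 36.35 × 4.7645 = 5.3957 mm/d
Over 28 days: 5.3957 × 28 = 151.080 mm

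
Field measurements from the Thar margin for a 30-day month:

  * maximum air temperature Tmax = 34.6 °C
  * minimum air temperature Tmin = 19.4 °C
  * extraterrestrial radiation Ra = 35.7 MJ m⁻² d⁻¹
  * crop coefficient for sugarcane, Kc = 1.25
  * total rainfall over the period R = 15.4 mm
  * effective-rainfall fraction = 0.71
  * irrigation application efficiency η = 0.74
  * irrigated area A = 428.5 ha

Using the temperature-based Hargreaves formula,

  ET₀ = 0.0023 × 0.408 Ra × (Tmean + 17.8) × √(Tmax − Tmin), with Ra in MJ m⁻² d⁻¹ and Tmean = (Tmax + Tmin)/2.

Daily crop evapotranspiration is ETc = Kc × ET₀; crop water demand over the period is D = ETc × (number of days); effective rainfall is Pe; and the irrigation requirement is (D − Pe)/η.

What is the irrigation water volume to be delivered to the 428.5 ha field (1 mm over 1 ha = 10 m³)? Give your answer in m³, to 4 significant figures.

Tmean = (34.6 + 19.4)/2 = 27.00 °C
0.408 Ra = 0.408 × 35.7 = 14.5656 mm/d equivalent
ET₀ = 0.0023 × 14.5656 × (27.00 + 17.8) × √15.2 = 0.0023 × 14.5656 × 44.80 × 3.8987 = 5.8513 mm/d
ETc = Kc × ET₀ = 1.25 × 5.8513 = 7.3141 mm/d
Crop demand D = ETc × 30 d = 7.3141 × 30 = 219.423 mm
Pe = 0.71 × 15.4 = 10.934 mm
D − Pe = 219.423 − 10.934 = 208.489 mm
Gross irrigation = 208.489 / 0.74 = 281.742 mm
Volume = 281.742 mm × 428.5 ha × 10 = 1207264.5 m³

1207000 m³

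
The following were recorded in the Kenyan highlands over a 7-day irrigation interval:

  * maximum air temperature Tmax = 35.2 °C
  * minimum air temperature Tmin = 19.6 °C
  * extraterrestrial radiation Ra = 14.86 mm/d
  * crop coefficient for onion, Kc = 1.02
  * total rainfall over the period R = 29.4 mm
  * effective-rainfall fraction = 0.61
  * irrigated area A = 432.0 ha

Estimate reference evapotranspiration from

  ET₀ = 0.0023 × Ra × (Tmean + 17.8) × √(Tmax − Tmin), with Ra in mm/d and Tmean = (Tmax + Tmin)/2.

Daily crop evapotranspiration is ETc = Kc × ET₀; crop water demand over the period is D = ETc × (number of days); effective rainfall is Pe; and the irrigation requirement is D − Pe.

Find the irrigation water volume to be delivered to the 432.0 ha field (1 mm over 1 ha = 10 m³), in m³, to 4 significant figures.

110700 m³

Tmean = (35.2 + 19.6)/2 = 27.40 °C
ET₀ = 0.0023 × 14.86 × (27.40 + 17.8) × √15.6 = 0.0023 × 14.86 × 45.20 × 3.9497 = 6.1017 mm/d
ETc = Kc × ET₀ = 1.02 × 6.1017 = 6.2237 mm/d
Crop demand D = ETc × 7 d = 6.2237 × 7 = 43.566 mm
Pe = 0.61 × 29.4 = 17.934 mm
D − Pe = 43.566 − 17.934 = 25.632 mm
Volume = 25.632 mm × 432.0 ha × 10 = 110730.2 m³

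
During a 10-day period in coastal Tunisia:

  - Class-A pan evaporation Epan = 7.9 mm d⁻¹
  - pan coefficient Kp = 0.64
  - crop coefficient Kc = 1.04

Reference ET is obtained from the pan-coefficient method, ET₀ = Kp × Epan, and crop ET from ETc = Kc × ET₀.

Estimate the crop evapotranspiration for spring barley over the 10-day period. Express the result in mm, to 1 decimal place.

ET₀ = 0.64 × 7.9 = 5.0560 mm/d
ETc = Kc × ET₀ = 1.04 × 5.0560 = 5.2582 mm/d
Over 10 days: 5.2582 × 10 = 52.582 mm

52.6 mm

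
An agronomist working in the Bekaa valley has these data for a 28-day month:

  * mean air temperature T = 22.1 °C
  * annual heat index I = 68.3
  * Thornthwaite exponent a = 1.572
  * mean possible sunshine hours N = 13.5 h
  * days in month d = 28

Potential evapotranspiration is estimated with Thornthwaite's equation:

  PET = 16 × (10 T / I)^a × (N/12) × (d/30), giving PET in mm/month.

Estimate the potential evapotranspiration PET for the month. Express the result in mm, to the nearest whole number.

10T/I = 10 × 22.1 / 68.3 = 3.2357
(10T/I)^a = 3.2357^1.572 = 6.3339
Uncorrected PET = 16 × 6.3339 = 101.342 mm
Correction = (N/12)(d/30) = (13.5/12)(28/30) = 1.0500
PET = 101.342 × 1.0500 = 106.409 mm/month

106 mm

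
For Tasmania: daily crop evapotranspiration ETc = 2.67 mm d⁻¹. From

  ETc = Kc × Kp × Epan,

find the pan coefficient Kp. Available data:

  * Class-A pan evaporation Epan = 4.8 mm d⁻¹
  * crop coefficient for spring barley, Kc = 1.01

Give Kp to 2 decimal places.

ETc = Kc × Kp × Epan  ⇒  Kp = ETc / (Kc × Epan)
Kp = 2.67 / (1.01 × 4.8) = 2.67 / 4.848 = 0.5507

0.55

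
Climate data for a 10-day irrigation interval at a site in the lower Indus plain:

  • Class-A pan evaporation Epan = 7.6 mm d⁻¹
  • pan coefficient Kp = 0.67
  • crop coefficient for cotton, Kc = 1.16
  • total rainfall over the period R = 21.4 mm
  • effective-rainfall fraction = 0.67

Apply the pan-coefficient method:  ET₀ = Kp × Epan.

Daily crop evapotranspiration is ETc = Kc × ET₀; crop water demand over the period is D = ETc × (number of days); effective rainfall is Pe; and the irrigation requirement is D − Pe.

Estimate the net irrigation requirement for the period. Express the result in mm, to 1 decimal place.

44.7 mm

ET₀ = 0.67 × 7.6 = 5.0920 mm/d
ETc = Kc × ET₀ = 1.16 × 5.0920 = 5.9067 mm/d
Crop demand D = ETc × 10 d = 5.9067 × 10 = 59.067 mm
Pe = 0.67 × 21.4 = 14.338 mm
D − Pe = 59.067 − 14.338 = 44.729 mm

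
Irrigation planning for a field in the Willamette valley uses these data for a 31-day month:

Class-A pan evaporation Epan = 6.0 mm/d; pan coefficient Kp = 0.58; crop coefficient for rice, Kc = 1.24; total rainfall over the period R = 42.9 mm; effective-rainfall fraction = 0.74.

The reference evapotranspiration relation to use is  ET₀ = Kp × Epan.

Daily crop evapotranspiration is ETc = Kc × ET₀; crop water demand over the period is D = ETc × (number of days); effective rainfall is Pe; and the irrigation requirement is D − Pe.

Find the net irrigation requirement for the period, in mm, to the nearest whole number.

102 mm

ET₀ = 0.58 × 6.0 = 3.4800 mm/d
ETc = Kc × ET₀ = 1.24 × 3.4800 = 4.3152 mm/d
Crop demand D = ETc × 31 d = 4.3152 × 31 = 133.771 mm
Pe = 0.74 × 42.9 = 31.746 mm
D − Pe = 133.771 − 31.746 = 102.025 mm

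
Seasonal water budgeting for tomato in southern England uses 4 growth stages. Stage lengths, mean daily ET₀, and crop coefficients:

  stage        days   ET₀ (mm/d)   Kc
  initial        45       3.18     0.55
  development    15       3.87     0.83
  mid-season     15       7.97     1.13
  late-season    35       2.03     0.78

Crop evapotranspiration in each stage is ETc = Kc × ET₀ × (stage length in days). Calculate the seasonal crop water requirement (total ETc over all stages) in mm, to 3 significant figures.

initial: 0.55 × 3.18 × 45 = 78.71 mm
development: 0.83 × 3.87 × 15 = 48.18 mm
mid-season: 1.13 × 7.97 × 15 = 135.09 mm
late-season: 0.78 × 2.03 × 35 = 55.42 mm
Seasonal total = 317.40 mm

317 mm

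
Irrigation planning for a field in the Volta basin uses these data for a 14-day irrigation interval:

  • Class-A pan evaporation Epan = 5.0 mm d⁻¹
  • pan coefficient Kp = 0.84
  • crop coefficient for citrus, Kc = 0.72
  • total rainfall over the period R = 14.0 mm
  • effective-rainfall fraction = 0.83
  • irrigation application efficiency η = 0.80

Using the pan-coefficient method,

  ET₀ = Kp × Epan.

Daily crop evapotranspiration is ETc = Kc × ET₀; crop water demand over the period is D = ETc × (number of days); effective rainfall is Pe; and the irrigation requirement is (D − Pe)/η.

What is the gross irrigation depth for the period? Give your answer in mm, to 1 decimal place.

ET₀ = 0.84 × 5.0 = 4.2000 mm/d
ETc = Kc × ET₀ = 0.72 × 4.2000 = 3.0240 mm/d
Crop demand D = ETc × 14 d = 3.0240 × 14 = 42.336 mm
Pe = 0.83 × 14.0 = 11.620 mm
D − Pe = 42.336 − 11.620 = 30.716 mm
Gross irrigation = 30.716 / 0.80 = 38.395 mm

38.4 mm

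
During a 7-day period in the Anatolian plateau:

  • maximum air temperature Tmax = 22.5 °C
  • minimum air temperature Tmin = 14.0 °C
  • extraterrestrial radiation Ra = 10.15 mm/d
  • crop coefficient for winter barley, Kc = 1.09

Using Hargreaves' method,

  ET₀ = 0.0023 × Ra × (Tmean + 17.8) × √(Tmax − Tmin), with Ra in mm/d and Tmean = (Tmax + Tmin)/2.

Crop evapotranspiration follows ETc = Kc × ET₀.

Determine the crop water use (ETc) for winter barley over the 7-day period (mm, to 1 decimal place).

Tmean = (22.5 + 14.0)/2 = 18.25 °C
ET₀ = 0.0023 × 10.15 × (18.25 + 17.8) × √8.5 = 0.0023 × 10.15 × 36.05 × 2.9155 = 2.4536 mm/d
ETc = Kc × ET₀ = 1.09 × 2.4536 = 2.6744 mm/d
Over 7 days: 2.6744 × 7 = 18.721 mm

18.7 mm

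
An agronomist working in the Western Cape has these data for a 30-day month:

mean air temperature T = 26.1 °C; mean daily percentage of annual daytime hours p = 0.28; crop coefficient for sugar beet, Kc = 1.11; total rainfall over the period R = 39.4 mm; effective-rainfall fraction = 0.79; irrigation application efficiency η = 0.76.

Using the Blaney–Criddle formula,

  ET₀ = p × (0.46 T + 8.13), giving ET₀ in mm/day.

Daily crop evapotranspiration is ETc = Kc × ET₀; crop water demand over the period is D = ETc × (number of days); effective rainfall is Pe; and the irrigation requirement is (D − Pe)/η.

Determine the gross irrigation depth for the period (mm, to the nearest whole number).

ET₀ = 0.28 × (0.46 × 26.1 + 8.13) = 0.28 × 20.136 = 5.6381 mm/d
ETc = Kc × ET₀ = 1.11 × 5.6381 = 6.2583 mm/d
Crop demand D = ETc × 30 d = 6.2583 × 30 = 187.749 mm
Pe = 0.79 × 39.4 = 31.126 mm
D − Pe = 187.749 − 31.126 = 156.623 mm
Gross irrigation = 156.623 / 0.76 = 206.083 mm

206 mm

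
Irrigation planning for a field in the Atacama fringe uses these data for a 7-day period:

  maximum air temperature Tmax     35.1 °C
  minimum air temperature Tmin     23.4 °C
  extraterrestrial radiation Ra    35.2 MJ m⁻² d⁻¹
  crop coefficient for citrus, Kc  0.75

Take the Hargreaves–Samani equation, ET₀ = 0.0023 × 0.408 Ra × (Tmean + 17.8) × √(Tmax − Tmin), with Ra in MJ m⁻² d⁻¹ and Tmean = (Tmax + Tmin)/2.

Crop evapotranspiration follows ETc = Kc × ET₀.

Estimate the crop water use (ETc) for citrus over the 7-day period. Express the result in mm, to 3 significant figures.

27.9 mm

Tmean = (35.1 + 23.4)/2 = 29.25 °C
0.408 Ra = 0.408 × 35.2 = 14.3616 mm/d equivalent
ET₀ = 0.0023 × 14.3616 × (29.25 + 17.8) × √11.7 = 0.0023 × 14.3616 × 47.05 × 3.4205 = 5.3159 mm/d
ETc = Kc × ET₀ = 0.75 × 5.3159 = 3.9869 mm/d
Over 7 days: 3.9869 × 7 = 27.908 mm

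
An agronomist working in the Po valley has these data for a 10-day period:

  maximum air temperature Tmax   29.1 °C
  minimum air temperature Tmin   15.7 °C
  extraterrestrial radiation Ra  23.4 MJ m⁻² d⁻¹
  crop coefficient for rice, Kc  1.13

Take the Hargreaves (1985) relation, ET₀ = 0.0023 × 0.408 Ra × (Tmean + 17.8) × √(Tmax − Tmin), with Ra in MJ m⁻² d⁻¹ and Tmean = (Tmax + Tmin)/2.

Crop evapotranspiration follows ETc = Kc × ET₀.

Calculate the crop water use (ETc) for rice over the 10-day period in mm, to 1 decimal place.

Tmean = (29.1 + 15.7)/2 = 22.40 °C
0.408 Ra = 0.408 × 23.4 = 9.5472 mm/d equivalent
ET₀ = 0.0023 × 9.5472 × (22.40 + 17.8) × √13.4 = 0.0023 × 9.5472 × 40.20 × 3.6606 = 3.2313 mm/d
ETc = Kc × ET₀ = 1.13 × 3.2313 = 3.6514 mm/d
Over 10 days: 3.6514 × 10 = 36.514 mm

36.5 mm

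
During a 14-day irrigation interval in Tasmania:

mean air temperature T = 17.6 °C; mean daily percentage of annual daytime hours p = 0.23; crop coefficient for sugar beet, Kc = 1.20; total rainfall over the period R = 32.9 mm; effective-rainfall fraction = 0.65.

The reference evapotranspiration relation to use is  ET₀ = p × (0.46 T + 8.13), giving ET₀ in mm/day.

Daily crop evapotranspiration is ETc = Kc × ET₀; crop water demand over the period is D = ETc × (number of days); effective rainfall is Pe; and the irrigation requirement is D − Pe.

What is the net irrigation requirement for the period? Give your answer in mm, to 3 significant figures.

41.3 mm

ET₀ = 0.23 × (0.46 × 17.6 + 8.13) = 0.23 × 16.226 = 3.7320 mm/d
ETc = Kc × ET₀ = 1.20 × 3.7320 = 4.4784 mm/d
Crop demand D = ETc × 14 d = 4.4784 × 14 = 62.698 mm
Pe = 0.65 × 32.9 = 21.385 mm
D − Pe = 62.698 − 21.385 = 41.313 mm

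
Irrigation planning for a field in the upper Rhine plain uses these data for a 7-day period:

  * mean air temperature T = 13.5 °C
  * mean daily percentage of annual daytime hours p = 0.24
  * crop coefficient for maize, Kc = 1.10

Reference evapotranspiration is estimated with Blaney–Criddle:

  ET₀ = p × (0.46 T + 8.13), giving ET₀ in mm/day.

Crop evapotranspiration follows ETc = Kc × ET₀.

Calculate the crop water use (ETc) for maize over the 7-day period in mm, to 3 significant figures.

ET₀ = 0.24 × (0.46 × 13.5 + 8.13) = 0.24 × 14.340 = 3.4416 mm/d
ETc = Kc × ET₀ = 1.10 × 3.4416 = 3.7858 mm/d
Over 7 days: 3.7858 × 7 = 26.501 mm

26.5 mm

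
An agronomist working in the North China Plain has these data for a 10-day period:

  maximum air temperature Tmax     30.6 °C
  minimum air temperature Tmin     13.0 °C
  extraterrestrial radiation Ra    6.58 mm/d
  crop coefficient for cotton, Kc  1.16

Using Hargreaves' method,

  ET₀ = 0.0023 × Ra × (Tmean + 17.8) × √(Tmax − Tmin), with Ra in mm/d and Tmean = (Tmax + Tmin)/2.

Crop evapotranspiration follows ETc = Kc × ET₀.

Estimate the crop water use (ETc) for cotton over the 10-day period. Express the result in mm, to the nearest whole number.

29 mm

Tmean = (30.6 + 13.0)/2 = 21.80 °C
ET₀ = 0.0023 × 6.58 × (21.80 + 17.8) × √17.6 = 0.0023 × 6.58 × 39.60 × 4.1952 = 2.5142 mm/d
ETc = Kc × ET₀ = 1.16 × 2.5142 = 2.9165 mm/d
Over 10 days: 2.9165 × 10 = 29.165 mm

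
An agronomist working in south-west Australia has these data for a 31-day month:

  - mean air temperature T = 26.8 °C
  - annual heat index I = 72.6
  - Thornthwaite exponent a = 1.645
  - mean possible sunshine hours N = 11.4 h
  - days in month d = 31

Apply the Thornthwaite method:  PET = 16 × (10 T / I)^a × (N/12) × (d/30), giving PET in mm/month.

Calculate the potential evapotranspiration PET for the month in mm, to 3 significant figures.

10T/I = 10 × 26.8 / 72.6 = 3.6915
(10T/I)^a = 3.6915^1.645 = 8.5713
Uncorrected PET = 16 × 8.5713 = 137.141 mm
Correction = (N/12)(d/30) = (11.4/12)(31/30) = 0.9817
PET = 137.141 × 0.9817 = 134.631 mm/month

135 mm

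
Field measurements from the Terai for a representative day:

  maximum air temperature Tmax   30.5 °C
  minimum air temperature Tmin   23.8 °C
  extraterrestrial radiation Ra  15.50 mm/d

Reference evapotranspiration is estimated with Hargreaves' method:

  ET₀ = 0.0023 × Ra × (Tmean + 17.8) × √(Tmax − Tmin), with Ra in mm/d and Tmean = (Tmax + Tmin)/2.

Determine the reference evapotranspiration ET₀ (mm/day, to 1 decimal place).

4.1 mm/day

Tmean = (30.5 + 23.8)/2 = 27.15 °C
ET₀ = 0.0023 × 15.50 × (27.15 + 17.8) × √6.7 = 0.0023 × 15.50 × 44.95 × 2.5884 = 4.1478 mm/d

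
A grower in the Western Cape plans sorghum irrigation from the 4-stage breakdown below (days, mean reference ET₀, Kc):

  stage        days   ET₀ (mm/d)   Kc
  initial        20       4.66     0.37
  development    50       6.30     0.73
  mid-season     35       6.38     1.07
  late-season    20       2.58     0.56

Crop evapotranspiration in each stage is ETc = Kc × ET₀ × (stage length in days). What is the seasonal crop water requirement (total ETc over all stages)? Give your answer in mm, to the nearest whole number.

532 mm

initial: 0.37 × 4.66 × 20 = 34.48 mm
development: 0.73 × 6.30 × 50 = 229.95 mm
mid-season: 1.07 × 6.38 × 35 = 238.93 mm
late-season: 0.56 × 2.58 × 20 = 28.90 mm
Seasonal total = 532.26 mm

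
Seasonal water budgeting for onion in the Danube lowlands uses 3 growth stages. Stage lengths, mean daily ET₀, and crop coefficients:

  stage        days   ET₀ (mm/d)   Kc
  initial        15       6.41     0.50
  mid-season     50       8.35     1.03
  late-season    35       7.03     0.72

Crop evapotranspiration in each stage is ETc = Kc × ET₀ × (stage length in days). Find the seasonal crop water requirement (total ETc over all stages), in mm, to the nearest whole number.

initial: 0.50 × 6.41 × 15 = 48.08 mm
mid-season: 1.03 × 8.35 × 50 = 430.03 mm
late-season: 0.72 × 7.03 × 35 = 177.16 mm
Seasonal total = 655.27 mm

655 mm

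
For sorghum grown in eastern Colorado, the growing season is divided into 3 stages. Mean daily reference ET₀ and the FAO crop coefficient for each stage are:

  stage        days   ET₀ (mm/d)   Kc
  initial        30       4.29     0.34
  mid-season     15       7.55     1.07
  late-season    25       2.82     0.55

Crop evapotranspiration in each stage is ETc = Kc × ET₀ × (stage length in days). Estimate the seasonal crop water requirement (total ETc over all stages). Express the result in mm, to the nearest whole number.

initial: 0.34 × 4.29 × 30 = 43.76 mm
mid-season: 1.07 × 7.55 × 15 = 121.18 mm
late-season: 0.55 × 2.82 × 25 = 38.78 mm
Seasonal total = 203.72 mm

204 mm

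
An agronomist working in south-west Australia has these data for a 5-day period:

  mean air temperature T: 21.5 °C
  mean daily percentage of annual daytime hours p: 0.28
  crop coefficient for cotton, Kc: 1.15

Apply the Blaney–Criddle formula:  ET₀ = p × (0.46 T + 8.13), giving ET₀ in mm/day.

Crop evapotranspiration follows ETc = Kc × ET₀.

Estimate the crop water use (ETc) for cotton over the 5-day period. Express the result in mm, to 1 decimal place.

29.0 mm

ET₀ = 0.28 × (0.46 × 21.5 + 8.13) = 0.28 × 18.020 = 5.0456 mm/d
ETc = Kc × ET₀ = 1.15 × 5.0456 = 5.8024 mm/d
Over 5 days: 5.8024 × 5 = 29.012 mm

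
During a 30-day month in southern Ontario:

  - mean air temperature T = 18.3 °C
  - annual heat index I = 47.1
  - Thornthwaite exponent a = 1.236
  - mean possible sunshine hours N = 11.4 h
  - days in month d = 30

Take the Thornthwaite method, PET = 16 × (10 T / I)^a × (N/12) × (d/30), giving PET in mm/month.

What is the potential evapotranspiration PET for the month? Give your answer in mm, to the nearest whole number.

81 mm

10T/I = 10 × 18.3 / 47.1 = 3.8854
(10T/I)^a = 3.8854^1.236 = 5.3523
Uncorrected PET = 16 × 5.3523 = 85.637 mm
Correction = (N/12)(d/30) = (11.4/12)(30/30) = 0.9500
PET = 85.637 × 0.9500 = 81.355 mm/month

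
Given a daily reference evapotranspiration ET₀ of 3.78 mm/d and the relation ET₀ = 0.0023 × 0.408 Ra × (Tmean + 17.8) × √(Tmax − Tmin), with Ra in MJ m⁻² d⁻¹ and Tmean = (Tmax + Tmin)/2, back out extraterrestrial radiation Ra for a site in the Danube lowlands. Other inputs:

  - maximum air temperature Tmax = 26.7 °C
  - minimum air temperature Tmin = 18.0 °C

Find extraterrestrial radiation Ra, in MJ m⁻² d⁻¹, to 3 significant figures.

34.0 MJ m⁻² d⁻¹

Tmean = (26.7+18.0)/2 = 22.35 °C; ΔT = 8.7
Ra = ET₀ / [0.0023 × 0.408 × (Tmean+17.8) × √ΔT]
   = 3.78 / (0.0023 × 0.408 × 40.15 × 2.9496) = 34.014 MJ m⁻² d⁻¹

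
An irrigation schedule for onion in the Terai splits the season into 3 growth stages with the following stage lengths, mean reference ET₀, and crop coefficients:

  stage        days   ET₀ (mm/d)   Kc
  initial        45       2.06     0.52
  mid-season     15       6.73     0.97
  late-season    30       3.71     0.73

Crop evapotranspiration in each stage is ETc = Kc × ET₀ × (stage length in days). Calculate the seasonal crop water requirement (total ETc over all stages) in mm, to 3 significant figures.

initial: 0.52 × 2.06 × 45 = 48.20 mm
mid-season: 0.97 × 6.73 × 15 = 97.92 mm
late-season: 0.73 × 3.71 × 30 = 81.25 mm
Seasonal total = 227.37 mm

227 mm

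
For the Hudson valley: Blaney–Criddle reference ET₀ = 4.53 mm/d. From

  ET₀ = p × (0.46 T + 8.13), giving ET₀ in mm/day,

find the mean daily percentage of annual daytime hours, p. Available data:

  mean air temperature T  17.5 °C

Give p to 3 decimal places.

p = ET₀ / (0.46 T + 8.13) = 4.53 / (0.46 × 17.5 + 8.13) = 4.53 / 16.180 = 0.2800

0.280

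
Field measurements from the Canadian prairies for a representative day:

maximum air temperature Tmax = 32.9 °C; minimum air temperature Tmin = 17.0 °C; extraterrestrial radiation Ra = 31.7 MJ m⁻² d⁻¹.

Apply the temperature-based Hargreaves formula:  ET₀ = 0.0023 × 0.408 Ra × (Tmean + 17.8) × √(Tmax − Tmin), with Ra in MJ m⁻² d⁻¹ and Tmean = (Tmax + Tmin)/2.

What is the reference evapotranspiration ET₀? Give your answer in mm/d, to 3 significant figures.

5.07 mm/d

Tmean = (32.9 + 17.0)/2 = 24.95 °C
0.408 Ra = 0.408 × 31.7 = 12.9336 mm/d equivalent
ET₀ = 0.0023 × 12.9336 × (24.95 + 17.8) × √15.9 = 0.0023 × 12.9336 × 42.75 × 3.9875 = 5.0709 mm/d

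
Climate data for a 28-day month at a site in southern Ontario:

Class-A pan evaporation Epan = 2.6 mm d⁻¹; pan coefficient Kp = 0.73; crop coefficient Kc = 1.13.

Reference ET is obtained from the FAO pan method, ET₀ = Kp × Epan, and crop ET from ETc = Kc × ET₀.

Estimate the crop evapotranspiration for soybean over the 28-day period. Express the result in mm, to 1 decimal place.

ET₀ = 0.73 × 2.6 = 1.8980 mm/d
ETc = Kc × ET₀ = 1.13 × 1.8980 = 2.1447 mm/d
Over 28 days: 2.1447 × 28 = 60.052 mm

60.1 mm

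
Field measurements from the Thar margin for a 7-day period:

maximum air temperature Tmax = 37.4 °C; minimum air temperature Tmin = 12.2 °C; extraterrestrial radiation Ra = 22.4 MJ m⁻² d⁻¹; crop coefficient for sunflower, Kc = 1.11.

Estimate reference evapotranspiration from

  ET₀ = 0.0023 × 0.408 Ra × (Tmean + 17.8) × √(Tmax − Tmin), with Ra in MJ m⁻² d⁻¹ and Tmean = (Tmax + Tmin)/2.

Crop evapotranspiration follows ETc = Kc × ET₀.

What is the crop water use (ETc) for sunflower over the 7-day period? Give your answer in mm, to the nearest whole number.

35 mm

Tmean = (37.4 + 12.2)/2 = 24.80 °C
0.408 Ra = 0.408 × 22.4 = 9.1392 mm/d equivalent
ET₀ = 0.0023 × 9.1392 × (24.80 + 17.8) × √25.2 = 0.0023 × 9.1392 × 42.60 × 5.0200 = 4.4952 mm/d
ETc = Kc × ET₀ = 1.11 × 4.4952 = 4.9897 mm/d
Over 7 days: 4.9897 × 7 = 34.928 mm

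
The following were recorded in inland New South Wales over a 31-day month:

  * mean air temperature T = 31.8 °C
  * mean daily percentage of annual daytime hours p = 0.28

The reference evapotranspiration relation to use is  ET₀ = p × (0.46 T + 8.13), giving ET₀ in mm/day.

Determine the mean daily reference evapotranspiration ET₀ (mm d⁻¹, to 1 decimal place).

6.4 mm d⁻¹

ET₀ = 0.28 × (0.46 × 31.8 + 8.13) = 0.28 × 22.758 = 6.3722 mm/d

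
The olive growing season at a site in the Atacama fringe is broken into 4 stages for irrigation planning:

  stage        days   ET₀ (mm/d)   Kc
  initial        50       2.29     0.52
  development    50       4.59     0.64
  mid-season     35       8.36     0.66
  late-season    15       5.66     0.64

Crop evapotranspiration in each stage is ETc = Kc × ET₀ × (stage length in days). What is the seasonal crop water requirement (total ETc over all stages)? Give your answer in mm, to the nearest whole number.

454 mm

initial: 0.52 × 2.29 × 50 = 59.54 mm
development: 0.64 × 4.59 × 50 = 146.88 mm
mid-season: 0.66 × 8.36 × 35 = 193.12 mm
late-season: 0.64 × 5.66 × 15 = 54.34 mm
Seasonal total = 453.88 mm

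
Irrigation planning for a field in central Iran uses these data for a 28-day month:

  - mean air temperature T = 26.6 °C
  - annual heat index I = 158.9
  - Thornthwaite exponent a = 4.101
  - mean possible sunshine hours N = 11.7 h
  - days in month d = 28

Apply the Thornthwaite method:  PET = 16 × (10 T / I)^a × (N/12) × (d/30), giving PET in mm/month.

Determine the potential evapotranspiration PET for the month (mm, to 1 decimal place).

120.4 mm

10T/I = 10 × 26.6 / 158.9 = 1.6740
(10T/I)^a = 1.6740^4.101 = 8.2722
Uncorrected PET = 16 × 8.2722 = 132.355 mm
Correction = (N/12)(d/30) = (11.7/12)(28/30) = 0.9100
PET = 132.355 × 0.9100 = 120.443 mm/month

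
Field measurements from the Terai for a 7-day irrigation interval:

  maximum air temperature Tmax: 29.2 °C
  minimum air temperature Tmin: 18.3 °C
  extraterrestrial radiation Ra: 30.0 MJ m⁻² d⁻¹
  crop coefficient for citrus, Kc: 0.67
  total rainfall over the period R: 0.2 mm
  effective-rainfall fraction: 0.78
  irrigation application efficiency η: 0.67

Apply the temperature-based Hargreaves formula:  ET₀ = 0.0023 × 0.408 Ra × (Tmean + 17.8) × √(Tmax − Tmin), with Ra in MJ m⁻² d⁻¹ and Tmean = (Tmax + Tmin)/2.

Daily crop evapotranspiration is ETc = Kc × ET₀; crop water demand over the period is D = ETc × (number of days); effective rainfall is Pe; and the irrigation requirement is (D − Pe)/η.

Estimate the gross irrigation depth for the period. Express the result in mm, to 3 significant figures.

26.8 mm

Tmean = (29.2 + 18.3)/2 = 23.75 °C
0.408 Ra = 0.408 × 30.0 = 12.2400 mm/d equivalent
ET₀ = 0.0023 × 12.2400 × (23.75 + 17.8) × √10.9 = 0.0023 × 12.2400 × 41.55 × 3.3015 = 3.8618 mm/d
ETc = Kc × ET₀ = 0.67 × 3.8618 = 2.5874 mm/d
Crop demand D = ETc × 7 d = 2.5874 × 7 = 18.112 mm
Pe = 0.78 × 0.2 = 0.156 mm
D − Pe = 18.112 − 0.156 = 17.956 mm
Gross irrigation = 17.956 / 0.67 = 26.800 mm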